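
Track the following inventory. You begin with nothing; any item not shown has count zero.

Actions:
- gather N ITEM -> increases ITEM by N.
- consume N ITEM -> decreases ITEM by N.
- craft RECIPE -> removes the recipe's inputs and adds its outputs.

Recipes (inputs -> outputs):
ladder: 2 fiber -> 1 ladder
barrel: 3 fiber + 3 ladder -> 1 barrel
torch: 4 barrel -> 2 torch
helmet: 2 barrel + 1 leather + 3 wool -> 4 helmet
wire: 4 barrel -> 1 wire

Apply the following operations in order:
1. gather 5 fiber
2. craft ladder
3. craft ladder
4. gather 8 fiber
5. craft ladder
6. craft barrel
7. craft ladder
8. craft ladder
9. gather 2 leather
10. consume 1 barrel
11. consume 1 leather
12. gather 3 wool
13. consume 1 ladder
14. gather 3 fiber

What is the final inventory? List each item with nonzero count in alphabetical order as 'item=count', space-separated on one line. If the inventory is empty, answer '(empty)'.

After 1 (gather 5 fiber): fiber=5
After 2 (craft ladder): fiber=3 ladder=1
After 3 (craft ladder): fiber=1 ladder=2
After 4 (gather 8 fiber): fiber=9 ladder=2
After 5 (craft ladder): fiber=7 ladder=3
After 6 (craft barrel): barrel=1 fiber=4
After 7 (craft ladder): barrel=1 fiber=2 ladder=1
After 8 (craft ladder): barrel=1 ladder=2
After 9 (gather 2 leather): barrel=1 ladder=2 leather=2
After 10 (consume 1 barrel): ladder=2 leather=2
After 11 (consume 1 leather): ladder=2 leather=1
After 12 (gather 3 wool): ladder=2 leather=1 wool=3
After 13 (consume 1 ladder): ladder=1 leather=1 wool=3
After 14 (gather 3 fiber): fiber=3 ladder=1 leather=1 wool=3

Answer: fiber=3 ladder=1 leather=1 wool=3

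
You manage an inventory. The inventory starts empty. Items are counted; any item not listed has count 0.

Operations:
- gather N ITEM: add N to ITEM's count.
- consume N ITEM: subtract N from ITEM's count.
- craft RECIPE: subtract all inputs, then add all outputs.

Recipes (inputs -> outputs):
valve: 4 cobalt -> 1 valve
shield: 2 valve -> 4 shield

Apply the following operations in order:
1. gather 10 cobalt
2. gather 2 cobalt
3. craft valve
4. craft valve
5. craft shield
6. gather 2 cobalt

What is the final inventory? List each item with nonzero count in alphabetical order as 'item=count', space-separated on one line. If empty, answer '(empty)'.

Answer: cobalt=6 shield=4

Derivation:
After 1 (gather 10 cobalt): cobalt=10
After 2 (gather 2 cobalt): cobalt=12
After 3 (craft valve): cobalt=8 valve=1
After 4 (craft valve): cobalt=4 valve=2
After 5 (craft shield): cobalt=4 shield=4
After 6 (gather 2 cobalt): cobalt=6 shield=4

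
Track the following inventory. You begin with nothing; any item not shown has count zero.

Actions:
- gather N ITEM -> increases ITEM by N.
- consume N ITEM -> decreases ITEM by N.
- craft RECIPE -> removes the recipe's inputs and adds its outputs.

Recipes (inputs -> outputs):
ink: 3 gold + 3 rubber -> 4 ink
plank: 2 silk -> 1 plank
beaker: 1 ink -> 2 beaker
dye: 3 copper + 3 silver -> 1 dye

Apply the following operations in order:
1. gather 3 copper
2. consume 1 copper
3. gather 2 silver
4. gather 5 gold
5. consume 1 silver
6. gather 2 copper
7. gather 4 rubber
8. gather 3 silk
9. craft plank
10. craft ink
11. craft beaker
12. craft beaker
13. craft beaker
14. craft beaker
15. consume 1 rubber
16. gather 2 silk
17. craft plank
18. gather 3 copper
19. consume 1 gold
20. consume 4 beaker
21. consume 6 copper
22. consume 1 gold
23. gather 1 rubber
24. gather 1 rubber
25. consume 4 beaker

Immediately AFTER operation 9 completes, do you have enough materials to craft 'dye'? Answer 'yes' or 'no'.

After 1 (gather 3 copper): copper=3
After 2 (consume 1 copper): copper=2
After 3 (gather 2 silver): copper=2 silver=2
After 4 (gather 5 gold): copper=2 gold=5 silver=2
After 5 (consume 1 silver): copper=2 gold=5 silver=1
After 6 (gather 2 copper): copper=4 gold=5 silver=1
After 7 (gather 4 rubber): copper=4 gold=5 rubber=4 silver=1
After 8 (gather 3 silk): copper=4 gold=5 rubber=4 silk=3 silver=1
After 9 (craft plank): copper=4 gold=5 plank=1 rubber=4 silk=1 silver=1

Answer: no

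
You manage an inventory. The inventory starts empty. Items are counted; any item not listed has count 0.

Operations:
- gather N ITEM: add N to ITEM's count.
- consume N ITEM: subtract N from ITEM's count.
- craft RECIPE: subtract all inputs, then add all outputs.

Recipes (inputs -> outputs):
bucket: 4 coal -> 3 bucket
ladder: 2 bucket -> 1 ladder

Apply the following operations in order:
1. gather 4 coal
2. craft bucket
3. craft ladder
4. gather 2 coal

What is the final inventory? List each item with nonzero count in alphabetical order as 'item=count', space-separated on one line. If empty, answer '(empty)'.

After 1 (gather 4 coal): coal=4
After 2 (craft bucket): bucket=3
After 3 (craft ladder): bucket=1 ladder=1
After 4 (gather 2 coal): bucket=1 coal=2 ladder=1

Answer: bucket=1 coal=2 ladder=1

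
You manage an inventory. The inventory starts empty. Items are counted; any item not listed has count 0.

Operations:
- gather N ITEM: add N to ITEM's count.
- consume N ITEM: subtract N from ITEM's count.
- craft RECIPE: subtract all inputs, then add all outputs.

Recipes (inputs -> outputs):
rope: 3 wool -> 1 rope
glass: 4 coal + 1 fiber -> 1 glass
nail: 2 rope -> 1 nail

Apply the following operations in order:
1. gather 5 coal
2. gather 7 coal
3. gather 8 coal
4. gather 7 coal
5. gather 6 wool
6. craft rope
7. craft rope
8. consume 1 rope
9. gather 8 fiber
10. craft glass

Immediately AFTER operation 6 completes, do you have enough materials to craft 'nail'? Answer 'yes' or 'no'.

After 1 (gather 5 coal): coal=5
After 2 (gather 7 coal): coal=12
After 3 (gather 8 coal): coal=20
After 4 (gather 7 coal): coal=27
After 5 (gather 6 wool): coal=27 wool=6
After 6 (craft rope): coal=27 rope=1 wool=3

Answer: no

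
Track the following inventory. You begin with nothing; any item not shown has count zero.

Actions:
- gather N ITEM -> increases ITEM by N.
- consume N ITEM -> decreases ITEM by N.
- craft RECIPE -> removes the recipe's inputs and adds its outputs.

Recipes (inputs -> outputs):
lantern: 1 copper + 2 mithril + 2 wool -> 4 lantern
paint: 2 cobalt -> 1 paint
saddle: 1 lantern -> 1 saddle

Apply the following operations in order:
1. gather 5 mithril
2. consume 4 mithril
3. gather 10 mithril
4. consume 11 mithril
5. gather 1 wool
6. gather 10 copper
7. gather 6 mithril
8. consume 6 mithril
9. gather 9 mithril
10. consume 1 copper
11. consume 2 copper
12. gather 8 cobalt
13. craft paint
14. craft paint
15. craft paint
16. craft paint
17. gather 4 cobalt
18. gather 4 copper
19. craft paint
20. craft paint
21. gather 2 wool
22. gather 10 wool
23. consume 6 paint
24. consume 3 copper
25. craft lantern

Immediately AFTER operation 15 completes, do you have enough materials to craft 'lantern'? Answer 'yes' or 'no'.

After 1 (gather 5 mithril): mithril=5
After 2 (consume 4 mithril): mithril=1
After 3 (gather 10 mithril): mithril=11
After 4 (consume 11 mithril): (empty)
After 5 (gather 1 wool): wool=1
After 6 (gather 10 copper): copper=10 wool=1
After 7 (gather 6 mithril): copper=10 mithril=6 wool=1
After 8 (consume 6 mithril): copper=10 wool=1
After 9 (gather 9 mithril): copper=10 mithril=9 wool=1
After 10 (consume 1 copper): copper=9 mithril=9 wool=1
After 11 (consume 2 copper): copper=7 mithril=9 wool=1
After 12 (gather 8 cobalt): cobalt=8 copper=7 mithril=9 wool=1
After 13 (craft paint): cobalt=6 copper=7 mithril=9 paint=1 wool=1
After 14 (craft paint): cobalt=4 copper=7 mithril=9 paint=2 wool=1
After 15 (craft paint): cobalt=2 copper=7 mithril=9 paint=3 wool=1

Answer: no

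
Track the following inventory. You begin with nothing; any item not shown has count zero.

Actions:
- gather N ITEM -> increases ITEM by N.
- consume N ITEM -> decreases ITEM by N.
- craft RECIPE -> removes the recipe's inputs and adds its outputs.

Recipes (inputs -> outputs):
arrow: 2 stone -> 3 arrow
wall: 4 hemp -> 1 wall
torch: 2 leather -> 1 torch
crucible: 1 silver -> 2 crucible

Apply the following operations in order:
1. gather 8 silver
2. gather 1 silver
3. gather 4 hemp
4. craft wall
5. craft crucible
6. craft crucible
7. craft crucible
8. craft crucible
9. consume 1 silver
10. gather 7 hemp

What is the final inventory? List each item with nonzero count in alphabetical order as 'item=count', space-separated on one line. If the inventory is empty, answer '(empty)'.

After 1 (gather 8 silver): silver=8
After 2 (gather 1 silver): silver=9
After 3 (gather 4 hemp): hemp=4 silver=9
After 4 (craft wall): silver=9 wall=1
After 5 (craft crucible): crucible=2 silver=8 wall=1
After 6 (craft crucible): crucible=4 silver=7 wall=1
After 7 (craft crucible): crucible=6 silver=6 wall=1
After 8 (craft crucible): crucible=8 silver=5 wall=1
After 9 (consume 1 silver): crucible=8 silver=4 wall=1
After 10 (gather 7 hemp): crucible=8 hemp=7 silver=4 wall=1

Answer: crucible=8 hemp=7 silver=4 wall=1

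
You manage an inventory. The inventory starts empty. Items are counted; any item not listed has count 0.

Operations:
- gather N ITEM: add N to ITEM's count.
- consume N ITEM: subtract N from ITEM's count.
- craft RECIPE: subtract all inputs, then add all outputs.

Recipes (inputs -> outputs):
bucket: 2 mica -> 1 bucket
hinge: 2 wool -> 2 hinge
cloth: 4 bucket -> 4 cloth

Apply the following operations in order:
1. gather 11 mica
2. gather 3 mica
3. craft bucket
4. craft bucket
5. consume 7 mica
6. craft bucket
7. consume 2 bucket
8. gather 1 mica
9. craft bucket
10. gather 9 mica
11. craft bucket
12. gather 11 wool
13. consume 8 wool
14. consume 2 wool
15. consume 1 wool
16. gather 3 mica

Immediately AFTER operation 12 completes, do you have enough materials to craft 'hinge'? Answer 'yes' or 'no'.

Answer: yes

Derivation:
After 1 (gather 11 mica): mica=11
After 2 (gather 3 mica): mica=14
After 3 (craft bucket): bucket=1 mica=12
After 4 (craft bucket): bucket=2 mica=10
After 5 (consume 7 mica): bucket=2 mica=3
After 6 (craft bucket): bucket=3 mica=1
After 7 (consume 2 bucket): bucket=1 mica=1
After 8 (gather 1 mica): bucket=1 mica=2
After 9 (craft bucket): bucket=2
After 10 (gather 9 mica): bucket=2 mica=9
After 11 (craft bucket): bucket=3 mica=7
After 12 (gather 11 wool): bucket=3 mica=7 wool=11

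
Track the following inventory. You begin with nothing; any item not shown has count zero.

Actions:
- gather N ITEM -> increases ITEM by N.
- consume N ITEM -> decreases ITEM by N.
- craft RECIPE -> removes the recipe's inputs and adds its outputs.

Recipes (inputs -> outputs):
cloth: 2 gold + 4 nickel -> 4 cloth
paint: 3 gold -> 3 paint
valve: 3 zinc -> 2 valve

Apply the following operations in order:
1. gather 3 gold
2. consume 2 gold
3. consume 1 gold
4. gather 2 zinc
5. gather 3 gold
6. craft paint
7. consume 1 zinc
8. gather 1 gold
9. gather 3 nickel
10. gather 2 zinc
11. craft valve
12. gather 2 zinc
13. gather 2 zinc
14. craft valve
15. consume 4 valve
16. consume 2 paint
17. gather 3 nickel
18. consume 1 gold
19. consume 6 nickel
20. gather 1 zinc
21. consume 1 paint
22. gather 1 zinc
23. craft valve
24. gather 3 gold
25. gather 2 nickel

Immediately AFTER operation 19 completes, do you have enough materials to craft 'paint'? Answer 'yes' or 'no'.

Answer: no

Derivation:
After 1 (gather 3 gold): gold=3
After 2 (consume 2 gold): gold=1
After 3 (consume 1 gold): (empty)
After 4 (gather 2 zinc): zinc=2
After 5 (gather 3 gold): gold=3 zinc=2
After 6 (craft paint): paint=3 zinc=2
After 7 (consume 1 zinc): paint=3 zinc=1
After 8 (gather 1 gold): gold=1 paint=3 zinc=1
After 9 (gather 3 nickel): gold=1 nickel=3 paint=3 zinc=1
After 10 (gather 2 zinc): gold=1 nickel=3 paint=3 zinc=3
After 11 (craft valve): gold=1 nickel=3 paint=3 valve=2
After 12 (gather 2 zinc): gold=1 nickel=3 paint=3 valve=2 zinc=2
After 13 (gather 2 zinc): gold=1 nickel=3 paint=3 valve=2 zinc=4
After 14 (craft valve): gold=1 nickel=3 paint=3 valve=4 zinc=1
After 15 (consume 4 valve): gold=1 nickel=3 paint=3 zinc=1
After 16 (consume 2 paint): gold=1 nickel=3 paint=1 zinc=1
After 17 (gather 3 nickel): gold=1 nickel=6 paint=1 zinc=1
After 18 (consume 1 gold): nickel=6 paint=1 zinc=1
After 19 (consume 6 nickel): paint=1 zinc=1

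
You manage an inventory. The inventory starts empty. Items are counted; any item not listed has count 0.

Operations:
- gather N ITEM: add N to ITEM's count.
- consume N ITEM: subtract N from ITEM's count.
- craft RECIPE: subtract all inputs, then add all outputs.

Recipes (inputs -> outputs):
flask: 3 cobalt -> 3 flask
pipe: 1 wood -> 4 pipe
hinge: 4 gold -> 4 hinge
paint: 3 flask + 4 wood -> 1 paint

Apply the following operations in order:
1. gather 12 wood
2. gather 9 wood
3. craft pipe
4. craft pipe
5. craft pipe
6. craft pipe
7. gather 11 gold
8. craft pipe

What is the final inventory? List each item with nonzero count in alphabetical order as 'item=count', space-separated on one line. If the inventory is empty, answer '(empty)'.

Answer: gold=11 pipe=20 wood=16

Derivation:
After 1 (gather 12 wood): wood=12
After 2 (gather 9 wood): wood=21
After 3 (craft pipe): pipe=4 wood=20
After 4 (craft pipe): pipe=8 wood=19
After 5 (craft pipe): pipe=12 wood=18
After 6 (craft pipe): pipe=16 wood=17
After 7 (gather 11 gold): gold=11 pipe=16 wood=17
After 8 (craft pipe): gold=11 pipe=20 wood=16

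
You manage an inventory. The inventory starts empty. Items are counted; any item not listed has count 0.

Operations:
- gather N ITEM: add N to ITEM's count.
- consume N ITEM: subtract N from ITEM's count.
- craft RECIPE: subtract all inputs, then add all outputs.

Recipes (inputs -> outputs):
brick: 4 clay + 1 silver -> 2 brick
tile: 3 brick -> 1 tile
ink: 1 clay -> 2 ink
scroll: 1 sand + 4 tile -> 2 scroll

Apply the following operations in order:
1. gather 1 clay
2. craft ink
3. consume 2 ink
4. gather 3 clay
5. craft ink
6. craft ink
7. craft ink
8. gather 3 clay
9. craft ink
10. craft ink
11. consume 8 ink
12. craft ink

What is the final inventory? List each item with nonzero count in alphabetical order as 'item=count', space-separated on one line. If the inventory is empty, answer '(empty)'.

After 1 (gather 1 clay): clay=1
After 2 (craft ink): ink=2
After 3 (consume 2 ink): (empty)
After 4 (gather 3 clay): clay=3
After 5 (craft ink): clay=2 ink=2
After 6 (craft ink): clay=1 ink=4
After 7 (craft ink): ink=6
After 8 (gather 3 clay): clay=3 ink=6
After 9 (craft ink): clay=2 ink=8
After 10 (craft ink): clay=1 ink=10
After 11 (consume 8 ink): clay=1 ink=2
After 12 (craft ink): ink=4

Answer: ink=4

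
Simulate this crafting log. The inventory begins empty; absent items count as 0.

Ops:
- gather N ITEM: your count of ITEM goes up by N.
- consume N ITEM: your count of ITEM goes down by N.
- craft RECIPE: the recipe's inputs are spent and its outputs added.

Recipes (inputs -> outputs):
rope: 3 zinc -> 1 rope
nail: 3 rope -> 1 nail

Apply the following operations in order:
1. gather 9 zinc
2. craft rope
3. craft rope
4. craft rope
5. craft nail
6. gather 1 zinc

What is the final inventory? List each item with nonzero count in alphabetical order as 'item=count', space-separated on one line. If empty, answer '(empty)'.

Answer: nail=1 zinc=1

Derivation:
After 1 (gather 9 zinc): zinc=9
After 2 (craft rope): rope=1 zinc=6
After 3 (craft rope): rope=2 zinc=3
After 4 (craft rope): rope=3
After 5 (craft nail): nail=1
After 6 (gather 1 zinc): nail=1 zinc=1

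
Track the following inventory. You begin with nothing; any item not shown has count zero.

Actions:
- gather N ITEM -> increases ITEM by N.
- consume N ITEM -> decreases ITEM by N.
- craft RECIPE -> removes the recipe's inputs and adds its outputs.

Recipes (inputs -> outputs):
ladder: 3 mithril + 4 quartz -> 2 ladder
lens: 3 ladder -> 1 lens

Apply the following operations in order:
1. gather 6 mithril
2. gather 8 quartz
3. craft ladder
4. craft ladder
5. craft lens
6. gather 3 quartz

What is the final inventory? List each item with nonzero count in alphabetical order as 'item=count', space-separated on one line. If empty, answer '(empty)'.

Answer: ladder=1 lens=1 quartz=3

Derivation:
After 1 (gather 6 mithril): mithril=6
After 2 (gather 8 quartz): mithril=6 quartz=8
After 3 (craft ladder): ladder=2 mithril=3 quartz=4
After 4 (craft ladder): ladder=4
After 5 (craft lens): ladder=1 lens=1
After 6 (gather 3 quartz): ladder=1 lens=1 quartz=3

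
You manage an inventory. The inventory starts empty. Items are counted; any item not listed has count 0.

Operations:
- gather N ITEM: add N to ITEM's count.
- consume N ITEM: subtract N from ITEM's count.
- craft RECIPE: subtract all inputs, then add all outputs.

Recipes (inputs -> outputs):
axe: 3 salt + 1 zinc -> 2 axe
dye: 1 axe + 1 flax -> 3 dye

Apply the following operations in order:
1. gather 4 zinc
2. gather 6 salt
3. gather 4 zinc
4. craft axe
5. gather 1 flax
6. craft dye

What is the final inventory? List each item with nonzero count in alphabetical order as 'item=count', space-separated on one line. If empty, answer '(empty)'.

After 1 (gather 4 zinc): zinc=4
After 2 (gather 6 salt): salt=6 zinc=4
After 3 (gather 4 zinc): salt=6 zinc=8
After 4 (craft axe): axe=2 salt=3 zinc=7
After 5 (gather 1 flax): axe=2 flax=1 salt=3 zinc=7
After 6 (craft dye): axe=1 dye=3 salt=3 zinc=7

Answer: axe=1 dye=3 salt=3 zinc=7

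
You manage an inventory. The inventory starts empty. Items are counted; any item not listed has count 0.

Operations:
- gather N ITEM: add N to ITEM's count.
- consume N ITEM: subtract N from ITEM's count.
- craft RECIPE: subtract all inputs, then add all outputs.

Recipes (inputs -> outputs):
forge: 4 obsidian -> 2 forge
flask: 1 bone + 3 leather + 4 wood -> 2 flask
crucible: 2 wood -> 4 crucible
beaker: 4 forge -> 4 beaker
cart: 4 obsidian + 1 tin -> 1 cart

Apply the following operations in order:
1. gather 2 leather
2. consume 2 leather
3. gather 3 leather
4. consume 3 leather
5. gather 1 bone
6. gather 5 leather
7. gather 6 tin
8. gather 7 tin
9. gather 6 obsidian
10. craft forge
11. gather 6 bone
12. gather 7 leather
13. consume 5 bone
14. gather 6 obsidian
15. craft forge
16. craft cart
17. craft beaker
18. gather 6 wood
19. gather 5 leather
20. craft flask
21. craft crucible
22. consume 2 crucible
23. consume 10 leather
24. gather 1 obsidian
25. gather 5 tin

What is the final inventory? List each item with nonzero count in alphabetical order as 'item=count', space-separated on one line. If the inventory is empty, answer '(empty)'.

Answer: beaker=4 bone=1 cart=1 crucible=2 flask=2 leather=4 obsidian=1 tin=17

Derivation:
After 1 (gather 2 leather): leather=2
After 2 (consume 2 leather): (empty)
After 3 (gather 3 leather): leather=3
After 4 (consume 3 leather): (empty)
After 5 (gather 1 bone): bone=1
After 6 (gather 5 leather): bone=1 leather=5
After 7 (gather 6 tin): bone=1 leather=5 tin=6
After 8 (gather 7 tin): bone=1 leather=5 tin=13
After 9 (gather 6 obsidian): bone=1 leather=5 obsidian=6 tin=13
After 10 (craft forge): bone=1 forge=2 leather=5 obsidian=2 tin=13
After 11 (gather 6 bone): bone=7 forge=2 leather=5 obsidian=2 tin=13
After 12 (gather 7 leather): bone=7 forge=2 leather=12 obsidian=2 tin=13
After 13 (consume 5 bone): bone=2 forge=2 leather=12 obsidian=2 tin=13
After 14 (gather 6 obsidian): bone=2 forge=2 leather=12 obsidian=8 tin=13
After 15 (craft forge): bone=2 forge=4 leather=12 obsidian=4 tin=13
After 16 (craft cart): bone=2 cart=1 forge=4 leather=12 tin=12
After 17 (craft beaker): beaker=4 bone=2 cart=1 leather=12 tin=12
After 18 (gather 6 wood): beaker=4 bone=2 cart=1 leather=12 tin=12 wood=6
After 19 (gather 5 leather): beaker=4 bone=2 cart=1 leather=17 tin=12 wood=6
After 20 (craft flask): beaker=4 bone=1 cart=1 flask=2 leather=14 tin=12 wood=2
After 21 (craft crucible): beaker=4 bone=1 cart=1 crucible=4 flask=2 leather=14 tin=12
After 22 (consume 2 crucible): beaker=4 bone=1 cart=1 crucible=2 flask=2 leather=14 tin=12
After 23 (consume 10 leather): beaker=4 bone=1 cart=1 crucible=2 flask=2 leather=4 tin=12
After 24 (gather 1 obsidian): beaker=4 bone=1 cart=1 crucible=2 flask=2 leather=4 obsidian=1 tin=12
After 25 (gather 5 tin): beaker=4 bone=1 cart=1 crucible=2 flask=2 leather=4 obsidian=1 tin=17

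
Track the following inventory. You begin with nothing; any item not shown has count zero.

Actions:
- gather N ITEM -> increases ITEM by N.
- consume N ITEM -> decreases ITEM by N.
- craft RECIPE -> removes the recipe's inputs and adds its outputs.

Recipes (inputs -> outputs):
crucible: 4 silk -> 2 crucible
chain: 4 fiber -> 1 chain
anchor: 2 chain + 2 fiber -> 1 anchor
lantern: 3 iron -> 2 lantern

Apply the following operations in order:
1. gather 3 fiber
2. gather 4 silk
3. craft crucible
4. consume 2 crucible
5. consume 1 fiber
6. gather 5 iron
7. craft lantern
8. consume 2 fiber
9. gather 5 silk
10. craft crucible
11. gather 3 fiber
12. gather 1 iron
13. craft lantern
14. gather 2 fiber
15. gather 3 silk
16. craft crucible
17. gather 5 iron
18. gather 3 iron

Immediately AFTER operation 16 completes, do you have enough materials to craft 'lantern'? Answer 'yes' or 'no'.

After 1 (gather 3 fiber): fiber=3
After 2 (gather 4 silk): fiber=3 silk=4
After 3 (craft crucible): crucible=2 fiber=3
After 4 (consume 2 crucible): fiber=3
After 5 (consume 1 fiber): fiber=2
After 6 (gather 5 iron): fiber=2 iron=5
After 7 (craft lantern): fiber=2 iron=2 lantern=2
After 8 (consume 2 fiber): iron=2 lantern=2
After 9 (gather 5 silk): iron=2 lantern=2 silk=5
After 10 (craft crucible): crucible=2 iron=2 lantern=2 silk=1
After 11 (gather 3 fiber): crucible=2 fiber=3 iron=2 lantern=2 silk=1
After 12 (gather 1 iron): crucible=2 fiber=3 iron=3 lantern=2 silk=1
After 13 (craft lantern): crucible=2 fiber=3 lantern=4 silk=1
After 14 (gather 2 fiber): crucible=2 fiber=5 lantern=4 silk=1
After 15 (gather 3 silk): crucible=2 fiber=5 lantern=4 silk=4
After 16 (craft crucible): crucible=4 fiber=5 lantern=4

Answer: no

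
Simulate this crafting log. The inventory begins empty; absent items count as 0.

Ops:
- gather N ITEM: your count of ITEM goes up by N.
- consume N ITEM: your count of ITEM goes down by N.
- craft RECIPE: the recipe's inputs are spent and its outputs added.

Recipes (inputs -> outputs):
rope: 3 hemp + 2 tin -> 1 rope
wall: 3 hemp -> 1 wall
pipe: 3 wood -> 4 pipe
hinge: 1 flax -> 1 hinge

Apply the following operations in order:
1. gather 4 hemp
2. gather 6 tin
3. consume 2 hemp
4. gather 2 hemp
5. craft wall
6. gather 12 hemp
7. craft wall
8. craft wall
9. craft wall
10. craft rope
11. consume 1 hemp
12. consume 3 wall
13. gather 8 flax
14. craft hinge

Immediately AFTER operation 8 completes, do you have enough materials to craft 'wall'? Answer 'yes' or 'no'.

Answer: yes

Derivation:
After 1 (gather 4 hemp): hemp=4
After 2 (gather 6 tin): hemp=4 tin=6
After 3 (consume 2 hemp): hemp=2 tin=6
After 4 (gather 2 hemp): hemp=4 tin=6
After 5 (craft wall): hemp=1 tin=6 wall=1
After 6 (gather 12 hemp): hemp=13 tin=6 wall=1
After 7 (craft wall): hemp=10 tin=6 wall=2
After 8 (craft wall): hemp=7 tin=6 wall=3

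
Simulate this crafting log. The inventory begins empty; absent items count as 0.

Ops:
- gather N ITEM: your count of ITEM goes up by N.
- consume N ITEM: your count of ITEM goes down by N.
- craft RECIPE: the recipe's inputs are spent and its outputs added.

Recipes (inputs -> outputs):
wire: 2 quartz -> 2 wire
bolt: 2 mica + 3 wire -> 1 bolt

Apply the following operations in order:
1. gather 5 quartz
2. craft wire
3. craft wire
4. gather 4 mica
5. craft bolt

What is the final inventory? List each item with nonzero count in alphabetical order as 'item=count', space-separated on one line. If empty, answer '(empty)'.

Answer: bolt=1 mica=2 quartz=1 wire=1

Derivation:
After 1 (gather 5 quartz): quartz=5
After 2 (craft wire): quartz=3 wire=2
After 3 (craft wire): quartz=1 wire=4
After 4 (gather 4 mica): mica=4 quartz=1 wire=4
After 5 (craft bolt): bolt=1 mica=2 quartz=1 wire=1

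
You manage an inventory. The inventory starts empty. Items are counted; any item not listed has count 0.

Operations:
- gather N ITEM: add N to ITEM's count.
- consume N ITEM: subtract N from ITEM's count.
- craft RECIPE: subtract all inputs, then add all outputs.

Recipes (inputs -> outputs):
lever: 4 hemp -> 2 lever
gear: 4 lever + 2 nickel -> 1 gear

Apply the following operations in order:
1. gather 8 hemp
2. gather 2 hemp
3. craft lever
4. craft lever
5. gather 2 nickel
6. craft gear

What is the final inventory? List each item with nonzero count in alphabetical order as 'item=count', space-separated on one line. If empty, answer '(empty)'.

Answer: gear=1 hemp=2

Derivation:
After 1 (gather 8 hemp): hemp=8
After 2 (gather 2 hemp): hemp=10
After 3 (craft lever): hemp=6 lever=2
After 4 (craft lever): hemp=2 lever=4
After 5 (gather 2 nickel): hemp=2 lever=4 nickel=2
After 6 (craft gear): gear=1 hemp=2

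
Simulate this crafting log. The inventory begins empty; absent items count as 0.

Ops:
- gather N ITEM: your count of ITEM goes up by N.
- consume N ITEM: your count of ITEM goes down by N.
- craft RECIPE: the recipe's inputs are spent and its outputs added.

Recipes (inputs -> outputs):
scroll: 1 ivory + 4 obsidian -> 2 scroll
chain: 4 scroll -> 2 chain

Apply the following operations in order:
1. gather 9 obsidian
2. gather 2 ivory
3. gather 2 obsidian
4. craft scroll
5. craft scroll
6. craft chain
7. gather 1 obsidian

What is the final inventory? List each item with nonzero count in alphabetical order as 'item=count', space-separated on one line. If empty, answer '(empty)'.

After 1 (gather 9 obsidian): obsidian=9
After 2 (gather 2 ivory): ivory=2 obsidian=9
After 3 (gather 2 obsidian): ivory=2 obsidian=11
After 4 (craft scroll): ivory=1 obsidian=7 scroll=2
After 5 (craft scroll): obsidian=3 scroll=4
After 6 (craft chain): chain=2 obsidian=3
After 7 (gather 1 obsidian): chain=2 obsidian=4

Answer: chain=2 obsidian=4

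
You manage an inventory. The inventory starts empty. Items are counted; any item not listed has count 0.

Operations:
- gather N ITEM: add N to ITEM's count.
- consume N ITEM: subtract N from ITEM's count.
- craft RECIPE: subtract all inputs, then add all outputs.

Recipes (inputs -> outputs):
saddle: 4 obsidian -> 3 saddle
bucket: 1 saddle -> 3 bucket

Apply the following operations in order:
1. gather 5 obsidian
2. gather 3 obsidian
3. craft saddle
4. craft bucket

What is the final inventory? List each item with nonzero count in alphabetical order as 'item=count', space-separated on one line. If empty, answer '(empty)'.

Answer: bucket=3 obsidian=4 saddle=2

Derivation:
After 1 (gather 5 obsidian): obsidian=5
After 2 (gather 3 obsidian): obsidian=8
After 3 (craft saddle): obsidian=4 saddle=3
After 4 (craft bucket): bucket=3 obsidian=4 saddle=2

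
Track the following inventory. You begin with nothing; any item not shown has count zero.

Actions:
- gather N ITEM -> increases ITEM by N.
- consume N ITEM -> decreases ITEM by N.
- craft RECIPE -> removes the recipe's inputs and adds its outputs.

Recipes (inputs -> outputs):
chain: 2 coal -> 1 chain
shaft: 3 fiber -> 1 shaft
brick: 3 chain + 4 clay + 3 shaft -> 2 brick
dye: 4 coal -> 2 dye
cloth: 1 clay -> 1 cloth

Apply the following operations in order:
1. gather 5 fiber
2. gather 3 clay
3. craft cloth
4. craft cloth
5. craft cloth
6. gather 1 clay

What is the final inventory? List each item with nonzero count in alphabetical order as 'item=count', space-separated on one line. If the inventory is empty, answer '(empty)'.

Answer: clay=1 cloth=3 fiber=5

Derivation:
After 1 (gather 5 fiber): fiber=5
After 2 (gather 3 clay): clay=3 fiber=5
After 3 (craft cloth): clay=2 cloth=1 fiber=5
After 4 (craft cloth): clay=1 cloth=2 fiber=5
After 5 (craft cloth): cloth=3 fiber=5
After 6 (gather 1 clay): clay=1 cloth=3 fiber=5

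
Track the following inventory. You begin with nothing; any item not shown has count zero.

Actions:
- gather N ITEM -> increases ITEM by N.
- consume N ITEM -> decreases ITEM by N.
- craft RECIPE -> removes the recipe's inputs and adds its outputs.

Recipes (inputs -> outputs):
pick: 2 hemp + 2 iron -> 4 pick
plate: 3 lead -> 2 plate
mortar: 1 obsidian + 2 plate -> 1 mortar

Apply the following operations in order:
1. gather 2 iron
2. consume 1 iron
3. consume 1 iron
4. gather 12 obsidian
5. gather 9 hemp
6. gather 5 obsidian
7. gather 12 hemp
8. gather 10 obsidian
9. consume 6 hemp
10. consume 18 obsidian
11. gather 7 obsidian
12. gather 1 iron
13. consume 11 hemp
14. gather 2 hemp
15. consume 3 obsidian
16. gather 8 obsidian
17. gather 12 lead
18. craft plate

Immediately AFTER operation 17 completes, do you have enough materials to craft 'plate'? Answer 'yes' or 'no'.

After 1 (gather 2 iron): iron=2
After 2 (consume 1 iron): iron=1
After 3 (consume 1 iron): (empty)
After 4 (gather 12 obsidian): obsidian=12
After 5 (gather 9 hemp): hemp=9 obsidian=12
After 6 (gather 5 obsidian): hemp=9 obsidian=17
After 7 (gather 12 hemp): hemp=21 obsidian=17
After 8 (gather 10 obsidian): hemp=21 obsidian=27
After 9 (consume 6 hemp): hemp=15 obsidian=27
After 10 (consume 18 obsidian): hemp=15 obsidian=9
After 11 (gather 7 obsidian): hemp=15 obsidian=16
After 12 (gather 1 iron): hemp=15 iron=1 obsidian=16
After 13 (consume 11 hemp): hemp=4 iron=1 obsidian=16
After 14 (gather 2 hemp): hemp=6 iron=1 obsidian=16
After 15 (consume 3 obsidian): hemp=6 iron=1 obsidian=13
After 16 (gather 8 obsidian): hemp=6 iron=1 obsidian=21
After 17 (gather 12 lead): hemp=6 iron=1 lead=12 obsidian=21

Answer: yes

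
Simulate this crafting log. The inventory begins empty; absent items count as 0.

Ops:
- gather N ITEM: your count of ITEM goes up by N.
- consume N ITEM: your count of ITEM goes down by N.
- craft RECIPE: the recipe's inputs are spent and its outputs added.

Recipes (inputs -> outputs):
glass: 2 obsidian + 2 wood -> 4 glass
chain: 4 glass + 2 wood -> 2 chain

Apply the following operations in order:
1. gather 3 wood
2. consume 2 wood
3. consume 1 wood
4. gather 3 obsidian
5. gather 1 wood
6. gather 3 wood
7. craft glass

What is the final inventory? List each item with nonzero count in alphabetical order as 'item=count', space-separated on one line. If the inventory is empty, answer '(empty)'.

Answer: glass=4 obsidian=1 wood=2

Derivation:
After 1 (gather 3 wood): wood=3
After 2 (consume 2 wood): wood=1
After 3 (consume 1 wood): (empty)
After 4 (gather 3 obsidian): obsidian=3
After 5 (gather 1 wood): obsidian=3 wood=1
After 6 (gather 3 wood): obsidian=3 wood=4
After 7 (craft glass): glass=4 obsidian=1 wood=2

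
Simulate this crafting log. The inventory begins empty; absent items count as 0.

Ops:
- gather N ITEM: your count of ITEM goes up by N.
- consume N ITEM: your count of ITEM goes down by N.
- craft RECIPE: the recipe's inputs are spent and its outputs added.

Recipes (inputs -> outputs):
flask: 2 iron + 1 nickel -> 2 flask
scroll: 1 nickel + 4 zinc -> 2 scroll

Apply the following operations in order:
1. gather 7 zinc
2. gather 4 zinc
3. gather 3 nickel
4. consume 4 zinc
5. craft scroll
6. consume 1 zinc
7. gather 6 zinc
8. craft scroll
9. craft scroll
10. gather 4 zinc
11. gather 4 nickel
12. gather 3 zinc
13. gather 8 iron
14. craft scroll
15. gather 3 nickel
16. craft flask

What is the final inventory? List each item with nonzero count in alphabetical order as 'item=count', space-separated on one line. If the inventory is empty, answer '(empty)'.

After 1 (gather 7 zinc): zinc=7
After 2 (gather 4 zinc): zinc=11
After 3 (gather 3 nickel): nickel=3 zinc=11
After 4 (consume 4 zinc): nickel=3 zinc=7
After 5 (craft scroll): nickel=2 scroll=2 zinc=3
After 6 (consume 1 zinc): nickel=2 scroll=2 zinc=2
After 7 (gather 6 zinc): nickel=2 scroll=2 zinc=8
After 8 (craft scroll): nickel=1 scroll=4 zinc=4
After 9 (craft scroll): scroll=6
After 10 (gather 4 zinc): scroll=6 zinc=4
After 11 (gather 4 nickel): nickel=4 scroll=6 zinc=4
After 12 (gather 3 zinc): nickel=4 scroll=6 zinc=7
After 13 (gather 8 iron): iron=8 nickel=4 scroll=6 zinc=7
After 14 (craft scroll): iron=8 nickel=3 scroll=8 zinc=3
After 15 (gather 3 nickel): iron=8 nickel=6 scroll=8 zinc=3
After 16 (craft flask): flask=2 iron=6 nickel=5 scroll=8 zinc=3

Answer: flask=2 iron=6 nickel=5 scroll=8 zinc=3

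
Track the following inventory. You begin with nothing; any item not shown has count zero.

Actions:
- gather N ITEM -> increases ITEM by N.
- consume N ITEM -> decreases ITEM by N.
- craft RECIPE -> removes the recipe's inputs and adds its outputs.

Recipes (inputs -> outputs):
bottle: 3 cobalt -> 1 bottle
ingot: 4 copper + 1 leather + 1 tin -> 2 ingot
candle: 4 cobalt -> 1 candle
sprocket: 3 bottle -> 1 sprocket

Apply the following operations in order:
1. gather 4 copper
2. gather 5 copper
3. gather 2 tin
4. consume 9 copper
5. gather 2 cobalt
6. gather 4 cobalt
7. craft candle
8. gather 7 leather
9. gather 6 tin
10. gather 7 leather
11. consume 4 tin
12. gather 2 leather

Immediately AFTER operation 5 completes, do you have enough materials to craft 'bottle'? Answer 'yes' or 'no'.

Answer: no

Derivation:
After 1 (gather 4 copper): copper=4
After 2 (gather 5 copper): copper=9
After 3 (gather 2 tin): copper=9 tin=2
After 4 (consume 9 copper): tin=2
After 5 (gather 2 cobalt): cobalt=2 tin=2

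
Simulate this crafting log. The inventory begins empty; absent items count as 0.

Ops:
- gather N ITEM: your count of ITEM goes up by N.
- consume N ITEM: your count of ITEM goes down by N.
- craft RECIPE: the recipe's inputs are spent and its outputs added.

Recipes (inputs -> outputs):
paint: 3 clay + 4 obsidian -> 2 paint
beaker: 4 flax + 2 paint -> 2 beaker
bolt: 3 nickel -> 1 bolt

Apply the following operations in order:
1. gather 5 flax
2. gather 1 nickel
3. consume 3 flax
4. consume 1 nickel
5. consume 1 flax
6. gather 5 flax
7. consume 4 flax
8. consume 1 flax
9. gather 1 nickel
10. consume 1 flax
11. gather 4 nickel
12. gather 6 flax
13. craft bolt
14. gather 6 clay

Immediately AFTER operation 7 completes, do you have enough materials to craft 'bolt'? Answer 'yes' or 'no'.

Answer: no

Derivation:
After 1 (gather 5 flax): flax=5
After 2 (gather 1 nickel): flax=5 nickel=1
After 3 (consume 3 flax): flax=2 nickel=1
After 4 (consume 1 nickel): flax=2
After 5 (consume 1 flax): flax=1
After 6 (gather 5 flax): flax=6
After 7 (consume 4 flax): flax=2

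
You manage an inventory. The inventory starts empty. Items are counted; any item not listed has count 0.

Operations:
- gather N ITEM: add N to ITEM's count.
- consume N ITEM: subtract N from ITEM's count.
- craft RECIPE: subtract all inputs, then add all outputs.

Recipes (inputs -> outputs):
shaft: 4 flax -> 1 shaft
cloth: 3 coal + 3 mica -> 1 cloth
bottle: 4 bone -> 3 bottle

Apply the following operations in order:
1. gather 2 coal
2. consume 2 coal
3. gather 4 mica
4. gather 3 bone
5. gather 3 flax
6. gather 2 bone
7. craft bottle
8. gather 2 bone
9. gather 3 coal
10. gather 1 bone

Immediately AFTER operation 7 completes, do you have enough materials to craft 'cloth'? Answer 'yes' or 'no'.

Answer: no

Derivation:
After 1 (gather 2 coal): coal=2
After 2 (consume 2 coal): (empty)
After 3 (gather 4 mica): mica=4
After 4 (gather 3 bone): bone=3 mica=4
After 5 (gather 3 flax): bone=3 flax=3 mica=4
After 6 (gather 2 bone): bone=5 flax=3 mica=4
After 7 (craft bottle): bone=1 bottle=3 flax=3 mica=4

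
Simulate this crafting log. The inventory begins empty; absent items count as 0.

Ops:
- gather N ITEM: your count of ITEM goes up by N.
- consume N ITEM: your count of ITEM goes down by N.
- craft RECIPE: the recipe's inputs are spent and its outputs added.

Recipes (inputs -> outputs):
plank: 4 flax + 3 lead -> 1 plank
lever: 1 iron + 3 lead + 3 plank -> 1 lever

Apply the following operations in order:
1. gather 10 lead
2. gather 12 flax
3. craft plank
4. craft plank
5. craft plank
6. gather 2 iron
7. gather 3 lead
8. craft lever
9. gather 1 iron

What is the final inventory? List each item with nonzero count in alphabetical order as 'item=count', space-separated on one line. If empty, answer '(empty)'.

After 1 (gather 10 lead): lead=10
After 2 (gather 12 flax): flax=12 lead=10
After 3 (craft plank): flax=8 lead=7 plank=1
After 4 (craft plank): flax=4 lead=4 plank=2
After 5 (craft plank): lead=1 plank=3
After 6 (gather 2 iron): iron=2 lead=1 plank=3
After 7 (gather 3 lead): iron=2 lead=4 plank=3
After 8 (craft lever): iron=1 lead=1 lever=1
After 9 (gather 1 iron): iron=2 lead=1 lever=1

Answer: iron=2 lead=1 lever=1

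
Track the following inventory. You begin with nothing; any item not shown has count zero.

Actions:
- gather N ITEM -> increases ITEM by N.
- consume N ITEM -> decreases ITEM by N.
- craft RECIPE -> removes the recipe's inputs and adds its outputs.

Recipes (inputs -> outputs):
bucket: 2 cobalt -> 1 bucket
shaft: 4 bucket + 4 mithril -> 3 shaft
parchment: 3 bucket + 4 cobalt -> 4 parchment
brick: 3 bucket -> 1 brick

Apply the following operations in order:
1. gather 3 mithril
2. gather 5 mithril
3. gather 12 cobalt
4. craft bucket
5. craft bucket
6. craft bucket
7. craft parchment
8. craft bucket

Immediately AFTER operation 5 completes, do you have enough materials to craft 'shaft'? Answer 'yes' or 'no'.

After 1 (gather 3 mithril): mithril=3
After 2 (gather 5 mithril): mithril=8
After 3 (gather 12 cobalt): cobalt=12 mithril=8
After 4 (craft bucket): bucket=1 cobalt=10 mithril=8
After 5 (craft bucket): bucket=2 cobalt=8 mithril=8

Answer: no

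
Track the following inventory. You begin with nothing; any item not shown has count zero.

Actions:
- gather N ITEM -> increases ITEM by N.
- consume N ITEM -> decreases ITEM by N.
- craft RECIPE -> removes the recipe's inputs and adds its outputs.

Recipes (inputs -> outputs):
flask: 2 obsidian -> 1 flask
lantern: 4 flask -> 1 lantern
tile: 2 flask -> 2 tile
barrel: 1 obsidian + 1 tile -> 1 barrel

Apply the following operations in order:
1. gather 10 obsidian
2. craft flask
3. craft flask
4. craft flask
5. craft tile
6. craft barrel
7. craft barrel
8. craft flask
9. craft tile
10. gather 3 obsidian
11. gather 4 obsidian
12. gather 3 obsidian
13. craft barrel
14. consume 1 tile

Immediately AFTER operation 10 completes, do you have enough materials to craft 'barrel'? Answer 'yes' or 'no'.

After 1 (gather 10 obsidian): obsidian=10
After 2 (craft flask): flask=1 obsidian=8
After 3 (craft flask): flask=2 obsidian=6
After 4 (craft flask): flask=3 obsidian=4
After 5 (craft tile): flask=1 obsidian=4 tile=2
After 6 (craft barrel): barrel=1 flask=1 obsidian=3 tile=1
After 7 (craft barrel): barrel=2 flask=1 obsidian=2
After 8 (craft flask): barrel=2 flask=2
After 9 (craft tile): barrel=2 tile=2
After 10 (gather 3 obsidian): barrel=2 obsidian=3 tile=2

Answer: yes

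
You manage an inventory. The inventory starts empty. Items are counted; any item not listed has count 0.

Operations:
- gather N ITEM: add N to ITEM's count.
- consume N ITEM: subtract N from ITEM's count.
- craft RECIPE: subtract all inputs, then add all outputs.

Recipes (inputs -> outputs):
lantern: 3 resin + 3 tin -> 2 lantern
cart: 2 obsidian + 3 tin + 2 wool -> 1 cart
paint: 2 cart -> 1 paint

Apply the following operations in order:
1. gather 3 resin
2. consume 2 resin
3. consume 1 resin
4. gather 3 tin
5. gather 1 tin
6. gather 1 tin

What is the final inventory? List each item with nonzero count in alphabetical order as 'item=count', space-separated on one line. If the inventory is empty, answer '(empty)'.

After 1 (gather 3 resin): resin=3
After 2 (consume 2 resin): resin=1
After 3 (consume 1 resin): (empty)
After 4 (gather 3 tin): tin=3
After 5 (gather 1 tin): tin=4
After 6 (gather 1 tin): tin=5

Answer: tin=5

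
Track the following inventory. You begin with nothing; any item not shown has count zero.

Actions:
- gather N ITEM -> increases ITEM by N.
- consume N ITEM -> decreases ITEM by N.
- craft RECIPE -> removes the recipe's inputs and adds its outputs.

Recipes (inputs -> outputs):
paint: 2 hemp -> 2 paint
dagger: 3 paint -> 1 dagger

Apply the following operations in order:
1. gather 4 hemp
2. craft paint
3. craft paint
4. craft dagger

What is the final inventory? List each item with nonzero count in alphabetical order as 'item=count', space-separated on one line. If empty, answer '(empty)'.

After 1 (gather 4 hemp): hemp=4
After 2 (craft paint): hemp=2 paint=2
After 3 (craft paint): paint=4
After 4 (craft dagger): dagger=1 paint=1

Answer: dagger=1 paint=1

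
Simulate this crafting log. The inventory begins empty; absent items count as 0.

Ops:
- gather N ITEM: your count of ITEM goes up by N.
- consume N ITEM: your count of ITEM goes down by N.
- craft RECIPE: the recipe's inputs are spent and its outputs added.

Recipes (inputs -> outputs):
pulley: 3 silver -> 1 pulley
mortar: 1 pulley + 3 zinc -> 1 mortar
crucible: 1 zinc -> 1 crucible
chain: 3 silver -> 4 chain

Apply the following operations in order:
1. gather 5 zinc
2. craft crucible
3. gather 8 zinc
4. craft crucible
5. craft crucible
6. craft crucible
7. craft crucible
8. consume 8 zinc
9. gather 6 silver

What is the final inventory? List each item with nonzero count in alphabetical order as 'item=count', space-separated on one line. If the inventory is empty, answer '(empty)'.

After 1 (gather 5 zinc): zinc=5
After 2 (craft crucible): crucible=1 zinc=4
After 3 (gather 8 zinc): crucible=1 zinc=12
After 4 (craft crucible): crucible=2 zinc=11
After 5 (craft crucible): crucible=3 zinc=10
After 6 (craft crucible): crucible=4 zinc=9
After 7 (craft crucible): crucible=5 zinc=8
After 8 (consume 8 zinc): crucible=5
After 9 (gather 6 silver): crucible=5 silver=6

Answer: crucible=5 silver=6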